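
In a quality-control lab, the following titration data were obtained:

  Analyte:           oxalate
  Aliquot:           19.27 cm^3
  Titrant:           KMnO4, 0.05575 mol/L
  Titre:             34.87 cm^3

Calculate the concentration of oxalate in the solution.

2 MnO4^- + 5 C2O4^2- + 16 H^+ → 2 Mn^2+ + 10 CO2 + 8 H2O
n(KMnO4) = 0.03487 L × 0.05575 mol/L = 1.944 × 10^-3 mol
From the 5:2 mole ratio, n(C2O4^2-) = 5/2 × 1.944 × 10^-3 = 4.860 × 10^-3 mol
[C2O4^2-] = 4.860 × 10^-3 mol / 0.01927 L = 0.2522 mol/L

0.2522 mol/L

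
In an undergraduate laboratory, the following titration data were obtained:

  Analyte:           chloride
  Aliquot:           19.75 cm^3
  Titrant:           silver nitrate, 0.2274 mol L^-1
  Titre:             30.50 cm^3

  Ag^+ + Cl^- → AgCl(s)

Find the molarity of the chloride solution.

n(AgNO3) = 0.03050 L × 0.2274 mol/L = 6.936 × 10^-3 mol
n(Cl-) = 6.936 × 10^-3 mol (1:1 mole ratio)
[Cl-] = 6.936 × 10^-3 mol / 0.01975 L = 0.3512 mol/L

0.3512 mol/L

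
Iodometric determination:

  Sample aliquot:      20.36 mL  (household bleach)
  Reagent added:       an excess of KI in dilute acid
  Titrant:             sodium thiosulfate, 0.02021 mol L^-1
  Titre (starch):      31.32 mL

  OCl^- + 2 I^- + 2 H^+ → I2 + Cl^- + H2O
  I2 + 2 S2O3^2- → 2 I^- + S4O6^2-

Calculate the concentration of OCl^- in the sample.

n(S2O3^2-) = 0.03132 × 0.02021 = 6.330 × 10^-4 mol
n(I2) = n(S2O3^2-)/2 = 3.165 × 10^-4 mol
n(OCl^-) in the aliquot = 3.165 × 10^-4 mol (1:1 ratio)
[OCl^-] = 3.165 × 10^-4 / 0.02036 = 0.01554 mol/L

0.01554 mol/L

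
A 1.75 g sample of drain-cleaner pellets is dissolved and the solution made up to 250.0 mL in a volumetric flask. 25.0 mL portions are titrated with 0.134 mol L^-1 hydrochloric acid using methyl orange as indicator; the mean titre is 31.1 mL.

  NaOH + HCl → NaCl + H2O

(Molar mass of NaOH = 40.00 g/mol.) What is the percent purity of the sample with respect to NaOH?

n(HCl) per titration = 0.0311 × 0.134 = 4.17 × 10^-3 mol
n(NaOH) in each aliquot = 4.17 × 10^-3 mol (1:1 ratio)
n(NaOH) in the whole flask = 4.17 × 10^-3 × 250.0/25.0 = 0.0417 mol
mass of NaOH = 0.0417 × 40.00 = 1.67 g
% NaOH = 1.67 / 1.75 × 100 = 95.3 %

95.3 %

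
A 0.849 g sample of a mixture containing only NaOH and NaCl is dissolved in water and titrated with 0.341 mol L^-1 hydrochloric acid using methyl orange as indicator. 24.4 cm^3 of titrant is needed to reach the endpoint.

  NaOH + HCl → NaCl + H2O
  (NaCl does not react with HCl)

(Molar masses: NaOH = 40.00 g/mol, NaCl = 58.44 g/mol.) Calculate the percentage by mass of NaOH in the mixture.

n(HCl) = 0.0244 × 0.341 = 8.32 × 10^-3 mol
Let x = n(NaOH), y = n(NaCl).
Titrant: 1x = 8.32 × 10^-3;  mass: 40.00x + 58.44y = 0.849
Solving, x = 8.32 × 10^-3 mol, y = 8.83 × 10^-3 mol
mass of NaOH = 8.32 × 10^-3 × 40.00 = 0.333 g
% NaOH = 0.333 / 0.849 × 100 = 39.2 %

39.2 %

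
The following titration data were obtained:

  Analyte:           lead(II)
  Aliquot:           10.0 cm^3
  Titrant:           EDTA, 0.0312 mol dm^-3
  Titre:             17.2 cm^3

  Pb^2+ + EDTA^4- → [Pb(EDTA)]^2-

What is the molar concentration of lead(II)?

0.0537 mol/L

n(EDTA) = 0.0172 L × 0.0312 mol/L = 5.37 × 10^-4 mol
n(Pb2+) = 5.37 × 10^-4 mol (1:1 mole ratio)
[Pb2+] = 5.37 × 10^-4 mol / 0.0100 L = 0.0537 mol/L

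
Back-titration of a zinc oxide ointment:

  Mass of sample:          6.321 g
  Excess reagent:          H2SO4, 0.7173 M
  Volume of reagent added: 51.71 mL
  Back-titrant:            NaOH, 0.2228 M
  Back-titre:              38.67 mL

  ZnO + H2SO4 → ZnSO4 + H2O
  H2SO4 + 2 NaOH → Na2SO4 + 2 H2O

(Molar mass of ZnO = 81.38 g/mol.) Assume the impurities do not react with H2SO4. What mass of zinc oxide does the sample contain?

n(H2SO4) added = 0.05171 × 0.7173 = 0.03709 mol
n(NaOH) used in back-titration = 0.03867 × 0.2228 = 8.616 × 10^-3 mol
From the 1:2 ratio, n(H2SO4) left over = 1/2 × 8.616 × 10^-3 = 4.308 × 10^-3 mol
n(H2SO4) consumed by analyte = 0.03709 − 4.308 × 10^-3 = 0.03278 mol
n(ZnO) = 0.03278 mol (1:1 ratio)
mass of ZnO = 0.03278 × 81.38 = 2.668 g

2.668 g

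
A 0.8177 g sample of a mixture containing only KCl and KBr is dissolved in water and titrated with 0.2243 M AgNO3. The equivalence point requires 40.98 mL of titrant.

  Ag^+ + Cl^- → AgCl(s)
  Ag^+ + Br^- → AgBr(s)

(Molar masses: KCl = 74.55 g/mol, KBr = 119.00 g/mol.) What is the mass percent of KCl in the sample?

n(AgNO3) = 0.04098 × 0.2243 = 9.192 × 10^-3 mol
Let x = n(KCl), y = n(KBr).
Titrant: 1x + 1y = 9.192 × 10^-3;  mass: 74.55x + 119.00y = 0.8177
Solving, x = 6.212 × 10^-3 mol, y = 2.980 × 10^-3 mol
mass of KCl = 6.212 × 10^-3 × 74.55 = 0.4631 g
% KCl = 0.4631 / 0.8177 × 100 = 56.64 %

56.64 %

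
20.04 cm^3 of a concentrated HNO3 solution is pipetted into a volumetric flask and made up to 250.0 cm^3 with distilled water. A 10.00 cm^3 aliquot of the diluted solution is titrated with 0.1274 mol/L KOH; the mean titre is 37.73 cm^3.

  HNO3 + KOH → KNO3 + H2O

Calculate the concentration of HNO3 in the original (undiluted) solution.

n(KOH) = 0.03773 × 0.1274 = 4.807 × 10^-3 mol
n(HNO3) in the aliquot = 4.807 × 10^-3 mol (1:1 ratio)
[HNO3]_dilute = 4.807 × 10^-3 / 0.01000 = 0.4807 mol/L
Dilution factor = 250.0 / 20.04 = 12.48
[HNO3]_stock = 0.4807 × 12.48 = 5.997 mol/L

5.997 mol/L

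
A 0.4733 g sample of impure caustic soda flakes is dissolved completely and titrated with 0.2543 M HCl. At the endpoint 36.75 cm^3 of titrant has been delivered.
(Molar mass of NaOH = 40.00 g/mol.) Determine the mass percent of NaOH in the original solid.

78.98 %

NaOH + HCl → NaCl + H2O
n(HCl) = 0.03675 L × 0.2543 mol/L = 9.346 × 10^-3 mol
n(NaOH) = 9.346 × 10^-3 mol (1:1 ratio)
mass of NaOH = 9.346 × 10^-3 × 40.00 g/mol = 0.3738 g
% NaOH = 0.3738 / 0.4733 × 100 = 78.98 %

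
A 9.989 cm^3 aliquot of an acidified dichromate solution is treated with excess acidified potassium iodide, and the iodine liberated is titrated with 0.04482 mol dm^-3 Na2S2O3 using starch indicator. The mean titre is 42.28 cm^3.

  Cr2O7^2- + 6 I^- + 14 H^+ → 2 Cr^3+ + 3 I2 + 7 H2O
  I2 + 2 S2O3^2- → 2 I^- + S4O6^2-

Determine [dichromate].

0.03162 mol/L

n(S2O3^2-) = 0.04228 × 0.04482 = 1.895 × 10^-3 mol
n(I2) = n(S2O3^2-)/2 = 9.475 × 10^-4 mol
From the 1:3 ratio, n(Cr2O7^2-) in the aliquot = 1/3 × 9.475 × 10^-4 = 3.158 × 10^-4 mol
[Cr2O7^2-] = 3.158 × 10^-4 / 0.009989 = 0.03162 mol/L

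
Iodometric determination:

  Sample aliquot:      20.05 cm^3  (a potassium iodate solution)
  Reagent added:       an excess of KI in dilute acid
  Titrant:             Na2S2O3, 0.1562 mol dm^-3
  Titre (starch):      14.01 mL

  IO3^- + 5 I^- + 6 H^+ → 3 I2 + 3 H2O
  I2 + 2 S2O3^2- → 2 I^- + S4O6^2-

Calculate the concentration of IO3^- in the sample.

n(S2O3^2-) = 0.01401 × 0.1562 = 2.188 × 10^-3 mol
n(I2) = n(S2O3^2-)/2 = 1.094 × 10^-3 mol
From the 1:3 ratio, n(IO3^-) in the aliquot = 1/3 × 1.094 × 10^-3 = 3.647 × 10^-4 mol
[IO3^-] = 3.647 × 10^-4 / 0.02005 = 0.01819 mol/L

0.01819 mol/L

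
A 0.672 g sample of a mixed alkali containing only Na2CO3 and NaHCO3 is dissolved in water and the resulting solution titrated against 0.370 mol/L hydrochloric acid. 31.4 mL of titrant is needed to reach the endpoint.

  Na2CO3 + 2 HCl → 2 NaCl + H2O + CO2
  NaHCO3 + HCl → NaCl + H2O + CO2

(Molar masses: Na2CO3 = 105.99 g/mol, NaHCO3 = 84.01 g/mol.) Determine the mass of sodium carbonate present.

0.519 g

n(HCl) = 0.0314 × 0.370 = 0.0116 mol
Let x = n(Na2CO3), y = n(NaHCO3).
Titrant: 2x + 1y = 0.0116;  mass: 105.99x + 84.01y = 0.672
Solving, x = 4.90 × 10^-3 mol, y = 1.82 × 10^-3 mol
mass of Na2CO3 = 4.90 × 10^-3 × 105.99 = 0.519 g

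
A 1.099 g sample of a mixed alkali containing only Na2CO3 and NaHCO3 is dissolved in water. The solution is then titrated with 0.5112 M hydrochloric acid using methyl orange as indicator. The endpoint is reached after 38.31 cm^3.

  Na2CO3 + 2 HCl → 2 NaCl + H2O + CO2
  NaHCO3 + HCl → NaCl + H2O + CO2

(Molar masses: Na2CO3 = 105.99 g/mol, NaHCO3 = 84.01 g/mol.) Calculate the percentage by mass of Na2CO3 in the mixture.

n(HCl) = 0.03831 × 0.5112 = 0.01958 mol
Let x = n(Na2CO3), y = n(NaHCO3).
Titrant: 2x + 1y = 0.01958;  mass: 105.99x + 84.01y = 1.099
Solving, x = 8.806 × 10^-3 mol, y = 1.971 × 10^-3 mol
mass of Na2CO3 = 8.806 × 10^-3 × 105.99 = 0.9334 g
% Na2CO3 = 0.9334 / 1.099 × 100 = 84.93 %

84.93 %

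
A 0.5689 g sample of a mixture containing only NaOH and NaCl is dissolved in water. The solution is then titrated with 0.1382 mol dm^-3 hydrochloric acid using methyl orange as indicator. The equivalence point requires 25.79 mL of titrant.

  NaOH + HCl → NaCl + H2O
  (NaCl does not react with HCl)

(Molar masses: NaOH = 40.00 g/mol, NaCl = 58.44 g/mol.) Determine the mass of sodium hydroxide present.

n(HCl) = 0.02579 × 0.1382 = 3.564 × 10^-3 mol
Let x = n(NaOH), y = n(NaCl).
Titrant: 1x = 3.564 × 10^-3;  mass: 40.00x + 58.44y = 0.5689
Solving, x = 3.564 × 10^-3 mol, y = 7.295 × 10^-3 mol
mass of NaOH = 3.564 × 10^-3 × 40.00 = 0.1426 g

0.1426 g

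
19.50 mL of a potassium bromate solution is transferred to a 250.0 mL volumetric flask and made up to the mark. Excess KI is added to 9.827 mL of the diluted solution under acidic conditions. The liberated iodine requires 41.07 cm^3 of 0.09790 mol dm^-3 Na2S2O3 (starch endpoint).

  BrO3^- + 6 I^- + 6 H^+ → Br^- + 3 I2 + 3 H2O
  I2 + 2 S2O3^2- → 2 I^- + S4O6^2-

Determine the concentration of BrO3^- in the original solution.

n(S2O3^2-) = 0.04107 × 0.09790 = 4.021 × 10^-3 mol
n(I2) = n(S2O3^2-)/2 = 2.010 × 10^-3 mol
From the 1:3 ratio, n(BrO3^-) in the aliquot = 1/3 × 2.010 × 10^-3 = 6.701 × 10^-4 mol
[BrO3^-]_dilute = 6.701 × 10^-4 / 0.009827 = 0.06819 mol/L
[BrO3^-]_original = 0.06819 × 250.0/19.50 = 0.8743 mol/L

0.8743 mol/L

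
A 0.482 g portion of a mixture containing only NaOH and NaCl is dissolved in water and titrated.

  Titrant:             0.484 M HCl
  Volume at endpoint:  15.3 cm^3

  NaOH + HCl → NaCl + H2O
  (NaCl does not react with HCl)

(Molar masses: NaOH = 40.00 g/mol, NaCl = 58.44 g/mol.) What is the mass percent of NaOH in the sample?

n(HCl) = 0.0153 × 0.484 = 7.41 × 10^-3 mol
Let x = n(NaOH), y = n(NaCl).
Titrant: 1x = 7.41 × 10^-3;  mass: 40.00x + 58.44y = 0.482
Solving, x = 7.41 × 10^-3 mol, y = 3.18 × 10^-3 mol
mass of NaOH = 7.41 × 10^-3 × 40.00 = 0.296 g
% NaOH = 0.296 / 0.482 × 100 = 61.5 %

61.5 %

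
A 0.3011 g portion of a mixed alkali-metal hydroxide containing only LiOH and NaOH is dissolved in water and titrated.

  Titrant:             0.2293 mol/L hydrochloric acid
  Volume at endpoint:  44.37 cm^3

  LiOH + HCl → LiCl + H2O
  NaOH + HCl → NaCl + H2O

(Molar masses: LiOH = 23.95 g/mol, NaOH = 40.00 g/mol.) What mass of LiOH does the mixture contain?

n(HCl) = 0.04437 × 0.2293 = 0.01017 mol
Let x = n(LiOH), y = n(NaOH).
Titrant: 1x + 1y = 0.01017;  mass: 23.95x + 40.00y = 0.3011
Solving, x = 6.596 × 10^-3 mol, y = 3.578 × 10^-3 mol
mass of LiOH = 6.596 × 10^-3 × 23.95 = 0.1580 g

0.1580 g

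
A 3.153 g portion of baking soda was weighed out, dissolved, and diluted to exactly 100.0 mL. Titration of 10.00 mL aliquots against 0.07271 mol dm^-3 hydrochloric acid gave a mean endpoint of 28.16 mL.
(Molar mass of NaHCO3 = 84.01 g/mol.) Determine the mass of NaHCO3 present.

1.720 g

NaHCO3 + HCl → NaCl + H2O + CO2
n(HCl) per titration = 0.02816 × 0.07271 = 2.048 × 10^-3 mol
n(NaHCO3) in each aliquot = 2.048 × 10^-3 mol (1:1 ratio)
n(NaHCO3) in the whole flask = 2.048 × 10^-3 × 100.0/10.00 = 0.02048 mol
mass of NaHCO3 = 0.02048 × 84.01 = 1.720 g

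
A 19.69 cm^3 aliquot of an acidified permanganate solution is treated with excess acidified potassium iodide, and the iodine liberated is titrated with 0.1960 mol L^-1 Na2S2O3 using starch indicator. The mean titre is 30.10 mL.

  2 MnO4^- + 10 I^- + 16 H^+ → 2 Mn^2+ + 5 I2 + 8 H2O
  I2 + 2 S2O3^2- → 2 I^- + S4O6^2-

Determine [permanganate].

n(S2O3^2-) = 0.03010 × 0.1960 = 5.900 × 10^-3 mol
n(I2) = n(S2O3^2-)/2 = 2.950 × 10^-3 mol
From the 2:5 ratio, n(MnO4^-) in the aliquot = 2/5 × 2.950 × 10^-3 = 1.180 × 10^-3 mol
[MnO4^-] = 1.180 × 10^-3 / 0.01969 = 0.05992 mol/L

0.05992 mol/L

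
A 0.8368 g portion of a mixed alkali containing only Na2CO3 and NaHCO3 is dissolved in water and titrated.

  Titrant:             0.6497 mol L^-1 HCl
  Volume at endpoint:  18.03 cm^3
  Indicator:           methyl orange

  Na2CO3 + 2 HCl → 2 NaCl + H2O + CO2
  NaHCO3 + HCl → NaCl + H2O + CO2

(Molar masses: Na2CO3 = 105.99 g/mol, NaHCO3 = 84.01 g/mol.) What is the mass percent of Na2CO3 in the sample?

30.08 %

n(HCl) = 0.01803 × 0.6497 = 0.01171 mol
Let x = n(Na2CO3), y = n(NaHCO3).
Titrant: 2x + 1y = 0.01171;  mass: 105.99x + 84.01y = 0.8368
Solving, x = 2.375 × 10^-3 mol, y = 6.965 × 10^-3 mol
mass of Na2CO3 = 2.375 × 10^-3 × 105.99 = 0.2517 g
% Na2CO3 = 0.2517 / 0.8368 × 100 = 30.08 %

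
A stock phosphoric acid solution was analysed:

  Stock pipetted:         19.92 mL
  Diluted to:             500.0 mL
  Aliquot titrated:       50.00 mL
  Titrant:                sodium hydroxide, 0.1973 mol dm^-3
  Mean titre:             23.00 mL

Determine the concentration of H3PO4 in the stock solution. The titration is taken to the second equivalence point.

1.139 mol/L

H3PO4 + 2 NaOH → Na2HPO4 + 2 H2O
n(NaOH) = 0.02300 × 0.1973 = 4.538 × 10^-3 mol
From the 1:2 ratio, n(H3PO4) in the aliquot = 1/2 × 4.538 × 10^-3 = 2.269 × 10^-3 mol
[H3PO4]_dilute = 2.269 × 10^-3 / 0.05000 = 0.04538 mol/L
Dilution factor = 500.0 / 19.92 = 25.10
[H3PO4]_stock = 0.04538 × 25.10 = 1.139 mol/L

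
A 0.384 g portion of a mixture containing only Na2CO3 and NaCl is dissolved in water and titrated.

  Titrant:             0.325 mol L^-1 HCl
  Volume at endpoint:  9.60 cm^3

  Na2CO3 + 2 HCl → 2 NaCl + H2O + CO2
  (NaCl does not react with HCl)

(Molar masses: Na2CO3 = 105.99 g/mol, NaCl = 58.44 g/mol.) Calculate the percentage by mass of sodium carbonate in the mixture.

n(HCl) = 0.00960 × 0.325 = 3.12 × 10^-3 mol
Let x = n(Na2CO3), y = n(NaCl).
Titrant: 2x = 3.12 × 10^-3;  mass: 105.99x + 58.44y = 0.384
Solving, x = 1.56 × 10^-3 mol, y = 3.74 × 10^-3 mol
mass of Na2CO3 = 1.56 × 10^-3 × 105.99 = 0.165 g
% Na2CO3 = 0.165 / 0.384 × 100 = 43.1 %

43.1 %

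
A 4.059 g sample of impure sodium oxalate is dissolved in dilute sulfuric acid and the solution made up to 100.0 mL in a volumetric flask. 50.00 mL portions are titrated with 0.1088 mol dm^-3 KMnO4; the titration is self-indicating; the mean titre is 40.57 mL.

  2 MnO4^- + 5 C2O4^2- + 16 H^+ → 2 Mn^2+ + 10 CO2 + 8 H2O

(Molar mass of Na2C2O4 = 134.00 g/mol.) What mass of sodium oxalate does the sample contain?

n(KMnO4) per titration = 0.04057 × 0.1088 = 4.414 × 10^-3 mol
From the 5:2 ratio, n(Na2C2O4) in each aliquot = 5/2 × 4.414 × 10^-3 = 0.01104 mol
n(Na2C2O4) in the whole flask = 0.01104 × 100.0/50.00 = 0.02207 mol
mass of Na2C2O4 = 0.02207 × 134.00 = 2.957 g

2.957 g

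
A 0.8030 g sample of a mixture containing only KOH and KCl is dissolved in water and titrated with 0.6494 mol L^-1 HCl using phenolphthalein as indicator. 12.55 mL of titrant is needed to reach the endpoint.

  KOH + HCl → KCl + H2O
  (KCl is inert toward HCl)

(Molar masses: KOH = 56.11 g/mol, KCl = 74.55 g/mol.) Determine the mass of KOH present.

0.4573 g

n(HCl) = 0.01255 × 0.6494 = 8.150 × 10^-3 mol
Let x = n(KOH), y = n(KCl).
Titrant: 1x = 8.150 × 10^-3;  mass: 56.11x + 74.55y = 0.8030
Solving, x = 8.150 × 10^-3 mol, y = 4.637 × 10^-3 mol
mass of KOH = 8.150 × 10^-3 × 56.11 = 0.4573 g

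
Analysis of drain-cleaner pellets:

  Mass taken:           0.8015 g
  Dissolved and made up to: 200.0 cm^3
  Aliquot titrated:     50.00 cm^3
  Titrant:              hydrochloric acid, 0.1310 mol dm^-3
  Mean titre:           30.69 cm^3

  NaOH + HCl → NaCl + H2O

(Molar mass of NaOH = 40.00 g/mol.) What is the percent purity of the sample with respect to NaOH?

n(HCl) per titration = 0.03069 × 0.1310 = 4.020 × 10^-3 mol
n(NaOH) in each aliquot = 4.020 × 10^-3 mol (1:1 ratio)
n(NaOH) in the whole flask = 4.020 × 10^-3 × 200.0/50.00 = 0.01608 mol
mass of NaOH = 0.01608 × 40.00 = 0.6433 g
% NaOH = 0.6433 / 0.8015 × 100 = 80.26 %

80.26 %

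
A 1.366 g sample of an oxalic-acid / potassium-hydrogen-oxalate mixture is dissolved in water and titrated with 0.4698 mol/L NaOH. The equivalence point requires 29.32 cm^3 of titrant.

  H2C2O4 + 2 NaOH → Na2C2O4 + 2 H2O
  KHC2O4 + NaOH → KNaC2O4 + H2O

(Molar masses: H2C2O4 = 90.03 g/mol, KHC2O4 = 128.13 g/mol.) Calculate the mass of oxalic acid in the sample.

0.2161 g

n(NaOH) = 0.02932 × 0.4698 = 0.01377 mol
Let x = n(H2C2O4), y = n(KHC2O4).
Titrant: 2x + 1y = 0.01377;  mass: 90.03x + 128.13y = 1.366
Solving, x = 2.400 × 10^-3 mol, y = 8.975 × 10^-3 mol
mass of H2C2O4 = 2.400 × 10^-3 × 90.03 = 0.2161 g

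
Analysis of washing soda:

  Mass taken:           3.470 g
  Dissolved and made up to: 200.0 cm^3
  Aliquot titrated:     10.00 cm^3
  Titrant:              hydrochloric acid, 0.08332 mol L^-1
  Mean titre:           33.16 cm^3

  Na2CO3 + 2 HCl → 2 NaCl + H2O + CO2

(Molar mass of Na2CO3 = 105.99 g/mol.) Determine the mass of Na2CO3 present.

n(HCl) per titration = 0.03316 × 0.08332 = 2.763 × 10^-3 mol
From the 1:2 ratio, n(Na2CO3) in each aliquot = 1/2 × 2.763 × 10^-3 = 1.381 × 10^-3 mol
n(Na2CO3) in the whole flask = 1.381 × 10^-3 × 200.0/10.00 = 0.02763 mol
mass of Na2CO3 = 0.02763 × 105.99 = 2.928 g

2.928 g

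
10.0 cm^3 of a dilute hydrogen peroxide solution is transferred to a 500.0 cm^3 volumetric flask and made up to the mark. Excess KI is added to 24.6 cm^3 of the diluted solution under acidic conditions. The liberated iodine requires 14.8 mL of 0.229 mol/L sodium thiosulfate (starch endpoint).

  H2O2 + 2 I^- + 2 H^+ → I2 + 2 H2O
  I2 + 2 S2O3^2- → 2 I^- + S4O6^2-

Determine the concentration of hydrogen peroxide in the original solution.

n(S2O3^2-) = 0.0148 × 0.229 = 3.39 × 10^-3 mol
n(I2) = n(S2O3^2-)/2 = 1.69 × 10^-3 mol
n(H2O2) in the aliquot = 1.69 × 10^-3 mol (1:1 ratio)
[H2O2]_dilute = 1.69 × 10^-3 / 0.0246 = 0.0689 mol/L
[H2O2]_original = 0.0689 × 500.0/10.0 = 3.44 mol/L

3.44 mol/L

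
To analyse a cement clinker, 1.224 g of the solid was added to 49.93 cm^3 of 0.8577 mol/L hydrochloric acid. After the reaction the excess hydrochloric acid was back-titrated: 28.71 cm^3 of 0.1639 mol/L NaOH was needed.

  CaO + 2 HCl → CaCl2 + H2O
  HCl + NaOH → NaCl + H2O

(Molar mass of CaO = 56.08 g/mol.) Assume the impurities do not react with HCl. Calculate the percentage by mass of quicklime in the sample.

n(HCl) added = 0.04993 × 0.8577 = 0.04282 mol
n(NaOH) used in back-titration = 0.02871 × 0.1639 = 4.706 × 10^-3 mol
n(HCl) left over = 4.706 × 10^-3 mol (1:1 ratio)
n(HCl) consumed by analyte = 0.04282 − 4.706 × 10^-3 = 0.03812 mol
From the 1:2 ratio, n(CaO) = 1/2 × 0.03812 = 0.01906 mol
mass of CaO = 0.01906 × 56.08 = 1.069 g
% CaO = 1.069 / 1.224 × 100 = 87.33 %

87.33 %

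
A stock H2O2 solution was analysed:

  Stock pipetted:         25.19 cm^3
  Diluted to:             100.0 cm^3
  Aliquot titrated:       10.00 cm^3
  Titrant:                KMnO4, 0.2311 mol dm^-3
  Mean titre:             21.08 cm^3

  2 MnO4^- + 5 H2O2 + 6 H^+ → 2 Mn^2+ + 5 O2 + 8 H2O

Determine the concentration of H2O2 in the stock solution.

n(KMnO4) = 0.02108 × 0.2311 = 4.872 × 10^-3 mol
From the 5:2 ratio, n(H2O2) in the aliquot = 5/2 × 4.872 × 10^-3 = 0.01218 mol
[H2O2]_dilute = 0.01218 / 0.01000 = 1.218 mol/L
Dilution factor = 100.0 / 25.19 = 3.970
[H2O2]_stock = 1.218 × 3.970 = 4.835 mol/L

4.835 mol/L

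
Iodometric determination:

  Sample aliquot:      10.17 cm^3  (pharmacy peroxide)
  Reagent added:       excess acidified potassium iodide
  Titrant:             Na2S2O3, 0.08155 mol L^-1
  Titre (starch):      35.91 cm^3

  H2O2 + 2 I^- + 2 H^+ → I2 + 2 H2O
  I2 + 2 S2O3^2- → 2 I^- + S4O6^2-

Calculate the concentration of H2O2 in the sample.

n(S2O3^2-) = 0.03591 × 0.08155 = 2.928 × 10^-3 mol
n(I2) = n(S2O3^2-)/2 = 1.464 × 10^-3 mol
n(H2O2) in the aliquot = 1.464 × 10^-3 mol (1:1 ratio)
[H2O2] = 1.464 × 10^-3 / 0.01017 = 0.1440 mol/L

0.1440 mol/L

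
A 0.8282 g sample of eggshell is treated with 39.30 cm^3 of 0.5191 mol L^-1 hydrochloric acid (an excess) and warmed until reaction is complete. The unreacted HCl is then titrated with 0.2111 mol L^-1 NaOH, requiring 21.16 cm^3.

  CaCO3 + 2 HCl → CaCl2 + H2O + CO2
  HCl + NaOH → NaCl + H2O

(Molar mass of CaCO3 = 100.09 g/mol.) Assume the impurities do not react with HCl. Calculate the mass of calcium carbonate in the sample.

0.7974 g

n(HCl) added = 0.03930 × 0.5191 = 0.02040 mol
n(NaOH) used in back-titration = 0.02116 × 0.2111 = 4.467 × 10^-3 mol
n(HCl) left over = 4.467 × 10^-3 mol (1:1 ratio)
n(HCl) consumed by analyte = 0.02040 − 4.467 × 10^-3 = 0.01593 mol
From the 1:2 ratio, n(CaCO3) = 1/2 × 0.01593 = 7.967 × 10^-3 mol
mass of CaCO3 = 7.967 × 10^-3 × 100.09 = 0.7974 g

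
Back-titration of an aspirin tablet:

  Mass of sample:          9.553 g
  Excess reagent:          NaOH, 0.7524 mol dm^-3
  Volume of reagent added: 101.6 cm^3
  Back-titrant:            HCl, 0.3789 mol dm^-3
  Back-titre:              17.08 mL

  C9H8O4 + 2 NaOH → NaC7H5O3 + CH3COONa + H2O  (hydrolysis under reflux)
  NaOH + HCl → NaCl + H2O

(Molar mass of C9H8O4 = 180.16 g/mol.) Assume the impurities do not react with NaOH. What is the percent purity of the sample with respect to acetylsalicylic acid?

n(NaOH) added = 0.1016 × 0.7524 = 0.07644 mol
n(HCl) used in back-titration = 0.01708 × 0.3789 = 6.472 × 10^-3 mol
n(NaOH) left over = 6.472 × 10^-3 mol (1:1 ratio)
n(NaOH) consumed by analyte = 0.07644 − 6.472 × 10^-3 = 0.06997 mol
From the 1:2 ratio, n(C9H8O4) = 1/2 × 0.06997 = 0.03499 mol
mass of C9H8O4 = 0.03499 × 180.16 = 6.303 g
% C9H8O4 = 6.303 / 9.553 × 100 = 65.98 %

65.98 %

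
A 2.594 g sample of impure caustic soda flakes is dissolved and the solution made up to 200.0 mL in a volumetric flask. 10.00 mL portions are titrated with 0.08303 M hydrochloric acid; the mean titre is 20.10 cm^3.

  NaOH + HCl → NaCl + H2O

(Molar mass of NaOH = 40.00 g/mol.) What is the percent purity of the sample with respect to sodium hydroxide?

51.47 %

n(HCl) per titration = 0.02010 × 0.08303 = 1.669 × 10^-3 mol
n(NaOH) in each aliquot = 1.669 × 10^-3 mol (1:1 ratio)
n(NaOH) in the whole flask = 1.669 × 10^-3 × 200.0/10.00 = 0.03338 mol
mass of NaOH = 0.03338 × 40.00 = 1.335 g
% NaOH = 1.335 / 2.594 × 100 = 51.47 %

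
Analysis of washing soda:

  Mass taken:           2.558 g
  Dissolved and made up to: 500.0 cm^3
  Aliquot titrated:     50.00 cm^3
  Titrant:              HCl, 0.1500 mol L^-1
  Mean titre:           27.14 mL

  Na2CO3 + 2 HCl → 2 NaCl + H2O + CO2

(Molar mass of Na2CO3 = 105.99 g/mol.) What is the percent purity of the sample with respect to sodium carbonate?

84.34 %

n(HCl) per titration = 0.02714 × 0.1500 = 4.071 × 10^-3 mol
From the 1:2 ratio, n(Na2CO3) in each aliquot = 1/2 × 4.071 × 10^-3 = 2.035 × 10^-3 mol
n(Na2CO3) in the whole flask = 2.035 × 10^-3 × 500.0/50.00 = 0.02035 mol
mass of Na2CO3 = 0.02035 × 105.99 = 2.157 g
% Na2CO3 = 2.157 / 2.558 × 100 = 84.34 %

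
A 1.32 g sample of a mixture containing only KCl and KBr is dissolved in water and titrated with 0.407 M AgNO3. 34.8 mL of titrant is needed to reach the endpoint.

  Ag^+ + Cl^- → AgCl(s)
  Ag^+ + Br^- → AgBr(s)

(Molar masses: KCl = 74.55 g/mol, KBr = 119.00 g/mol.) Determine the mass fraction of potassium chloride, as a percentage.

46.4 %

n(AgNO3) = 0.0348 × 0.407 = 0.0142 mol
Let x = n(KCl), y = n(KBr).
Titrant: 1x + 1y = 0.0142;  mass: 74.55x + 119.00y = 1.32
Solving, x = 8.22 × 10^-3 mol, y = 5.94 × 10^-3 mol
mass of KCl = 8.22 × 10^-3 × 74.55 = 0.613 g
% KCl = 0.613 / 1.32 × 100 = 46.4 %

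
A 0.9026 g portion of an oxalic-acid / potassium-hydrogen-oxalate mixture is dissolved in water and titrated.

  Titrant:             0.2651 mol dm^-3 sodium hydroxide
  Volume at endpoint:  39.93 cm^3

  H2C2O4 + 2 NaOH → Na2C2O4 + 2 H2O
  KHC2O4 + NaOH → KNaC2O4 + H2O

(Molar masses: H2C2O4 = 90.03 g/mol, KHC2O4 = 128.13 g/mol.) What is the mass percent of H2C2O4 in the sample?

n(NaOH) = 0.03993 × 0.2651 = 0.01059 mol
Let x = n(H2C2O4), y = n(KHC2O4).
Titrant: 2x + 1y = 0.01059;  mass: 90.03x + 128.13y = 0.9026
Solving, x = 2.729 × 10^-3 mol, y = 5.127 × 10^-3 mol
mass of H2C2O4 = 2.729 × 10^-3 × 90.03 = 0.2457 g
% H2C2O4 = 0.2457 / 0.9026 × 100 = 27.22 %

27.22 %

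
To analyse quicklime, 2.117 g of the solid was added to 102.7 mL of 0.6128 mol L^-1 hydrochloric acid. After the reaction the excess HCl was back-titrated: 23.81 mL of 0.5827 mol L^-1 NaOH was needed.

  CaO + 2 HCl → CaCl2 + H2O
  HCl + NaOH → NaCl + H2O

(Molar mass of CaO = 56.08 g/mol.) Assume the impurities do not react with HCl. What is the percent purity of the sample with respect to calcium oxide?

n(HCl) added = 0.1027 × 0.6128 = 0.06293 mol
n(NaOH) used in back-titration = 0.02381 × 0.5827 = 0.01387 mol
n(HCl) left over = 0.01387 mol (1:1 ratio)
n(HCl) consumed by analyte = 0.06293 − 0.01387 = 0.04906 mol
From the 1:2 ratio, n(CaO) = 1/2 × 0.04906 = 0.02453 mol
mass of CaO = 0.02453 × 56.08 = 1.376 g
% CaO = 1.376 / 2.117 × 100 = 64.98 %

64.98 %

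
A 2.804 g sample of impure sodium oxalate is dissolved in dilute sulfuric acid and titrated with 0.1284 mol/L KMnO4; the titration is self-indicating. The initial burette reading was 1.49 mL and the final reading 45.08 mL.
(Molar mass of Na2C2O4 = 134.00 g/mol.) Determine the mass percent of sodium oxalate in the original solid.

66.87 %

2 MnO4^- + 5 C2O4^2- + 16 H^+ → 2 Mn^2+ + 10 CO2 + 8 H2O
n(KMnO4) = 0.04359 L × 0.1284 mol/L = 5.597 × 10^-3 mol
From the 5:2 ratio, n(Na2C2O4) = 5/2 × 5.597 × 10^-3 = 0.01399 mol
mass of Na2C2O4 = 0.01399 × 134.00 g/mol = 1.875 g
% Na2C2O4 = 1.875 / 2.804 × 100 = 66.87 %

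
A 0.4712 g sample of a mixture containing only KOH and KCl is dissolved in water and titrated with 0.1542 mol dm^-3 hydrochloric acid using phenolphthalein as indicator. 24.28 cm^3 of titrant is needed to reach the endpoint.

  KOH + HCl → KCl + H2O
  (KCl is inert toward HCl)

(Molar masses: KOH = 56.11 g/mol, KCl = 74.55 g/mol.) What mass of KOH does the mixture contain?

0.2101 g

n(HCl) = 0.02428 × 0.1542 = 3.744 × 10^-3 mol
Let x = n(KOH), y = n(KCl).
Titrant: 1x = 3.744 × 10^-3;  mass: 56.11x + 74.55y = 0.4712
Solving, x = 3.744 × 10^-3 mol, y = 3.503 × 10^-3 mol
mass of KOH = 3.744 × 10^-3 × 56.11 = 0.2101 g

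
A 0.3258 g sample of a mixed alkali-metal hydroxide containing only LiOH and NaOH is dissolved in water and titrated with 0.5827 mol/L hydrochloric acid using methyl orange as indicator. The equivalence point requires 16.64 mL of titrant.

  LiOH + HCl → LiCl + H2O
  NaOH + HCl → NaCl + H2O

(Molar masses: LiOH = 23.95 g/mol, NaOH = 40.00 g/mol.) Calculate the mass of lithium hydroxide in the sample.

n(HCl) = 0.01664 × 0.5827 = 9.696 × 10^-3 mol
Let x = n(LiOH), y = n(NaOH).
Titrant: 1x + 1y = 9.696 × 10^-3;  mass: 23.95x + 40.00y = 0.3258
Solving, x = 3.866 × 10^-3 mol, y = 5.830 × 10^-3 mol
mass of LiOH = 3.866 × 10^-3 × 23.95 = 0.09258 g

0.09258 g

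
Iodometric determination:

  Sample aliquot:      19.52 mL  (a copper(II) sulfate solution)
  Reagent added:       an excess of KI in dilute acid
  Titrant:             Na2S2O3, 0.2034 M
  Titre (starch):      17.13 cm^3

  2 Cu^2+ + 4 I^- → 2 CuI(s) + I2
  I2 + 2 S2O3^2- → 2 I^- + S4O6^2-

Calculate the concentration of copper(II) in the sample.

0.1785 M

n(S2O3^2-) = 0.01713 × 0.2034 = 3.484 × 10^-3 mol
n(I2) = n(S2O3^2-)/2 = 1.742 × 10^-3 mol
From the 2:1 ratio, n(Cu2+) in the aliquot = 2/1 × 1.742 × 10^-3 = 3.484 × 10^-3 mol
[Cu2+] = 3.484 × 10^-3 / 0.01952 = 0.1785 mol/L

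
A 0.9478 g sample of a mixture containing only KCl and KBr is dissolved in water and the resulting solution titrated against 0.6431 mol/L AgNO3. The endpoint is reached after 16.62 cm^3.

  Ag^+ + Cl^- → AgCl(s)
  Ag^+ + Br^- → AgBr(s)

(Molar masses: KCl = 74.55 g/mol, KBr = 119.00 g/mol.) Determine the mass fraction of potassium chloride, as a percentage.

57.35 %

n(AgNO3) = 0.01662 × 0.6431 = 0.01069 mol
Let x = n(KCl), y = n(KBr).
Titrant: 1x + 1y = 0.01069;  mass: 74.55x + 119.00y = 0.9478
Solving, x = 7.292 × 10^-3 mol, y = 3.397 × 10^-3 mol
mass of KCl = 7.292 × 10^-3 × 74.55 = 0.5436 g
% KCl = 0.5436 / 0.9478 × 100 = 57.35 %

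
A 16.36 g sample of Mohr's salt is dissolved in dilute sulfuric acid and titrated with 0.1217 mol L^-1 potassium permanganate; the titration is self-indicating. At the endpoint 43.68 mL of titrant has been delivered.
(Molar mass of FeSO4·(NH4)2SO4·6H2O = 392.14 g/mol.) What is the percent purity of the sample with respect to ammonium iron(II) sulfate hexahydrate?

MnO4^- + 5 Fe^2+ + 8 H^+ → Mn^2+ + 5 Fe^3+ + 4 H2O
n(KMnO4) = 0.04368 L × 0.1217 mol/L = 5.316 × 10^-3 mol
From the 5:1 ratio, n(FeSO4·(NH4)2SO4·6H2O) = 5/1 × 5.316 × 10^-3 = 0.02658 mol
mass of FeSO4·(NH4)2SO4·6H2O = 0.02658 × 392.14 g/mol = 10.42 g
% FeSO4·(NH4)2SO4·6H2O = 10.42 / 16.36 × 100 = 63.71 %

63.71 %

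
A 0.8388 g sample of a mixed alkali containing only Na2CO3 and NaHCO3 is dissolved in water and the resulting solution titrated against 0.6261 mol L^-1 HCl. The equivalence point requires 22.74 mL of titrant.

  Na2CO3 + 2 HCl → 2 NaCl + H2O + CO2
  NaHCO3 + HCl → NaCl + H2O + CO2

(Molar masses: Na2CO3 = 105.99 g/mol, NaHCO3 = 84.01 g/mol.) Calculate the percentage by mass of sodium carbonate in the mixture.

72.78 %

n(HCl) = 0.02274 × 0.6261 = 0.01424 mol
Let x = n(Na2CO3), y = n(NaHCO3).
Titrant: 2x + 1y = 0.01424;  mass: 105.99x + 84.01y = 0.8388
Solving, x = 5.760 × 10^-3 mol, y = 2.717 × 10^-3 mol
mass of Na2CO3 = 5.760 × 10^-3 × 105.99 = 0.6105 g
% Na2CO3 = 0.6105 / 0.8388 × 100 = 72.78 %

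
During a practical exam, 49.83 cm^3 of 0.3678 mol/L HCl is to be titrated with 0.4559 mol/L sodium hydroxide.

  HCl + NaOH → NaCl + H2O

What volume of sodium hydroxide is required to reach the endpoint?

n(HCl) = 0.04983 L × 0.3678 mol/L = 0.01833 mol
n(NaOH) = 0.01833 mol (1:1 stoichiometry)
V(NaOH) = 0.01833 mol / 0.4559 mol/L = 0.04020 L = 40.20 mL

40.20 mL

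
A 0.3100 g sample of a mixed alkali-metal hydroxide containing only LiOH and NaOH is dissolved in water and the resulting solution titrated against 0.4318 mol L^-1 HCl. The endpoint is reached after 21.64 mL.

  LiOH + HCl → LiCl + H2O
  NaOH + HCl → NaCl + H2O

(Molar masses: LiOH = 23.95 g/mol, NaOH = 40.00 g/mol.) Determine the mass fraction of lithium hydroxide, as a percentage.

30.69 %

n(HCl) = 0.02164 × 0.4318 = 9.344 × 10^-3 mol
Let x = n(LiOH), y = n(NaOH).
Titrant: 1x + 1y = 9.344 × 10^-3;  mass: 23.95x + 40.00y = 0.3100
Solving, x = 3.973 × 10^-3 mol, y = 5.371 × 10^-3 mol
mass of LiOH = 3.973 × 10^-3 × 23.95 = 0.09515 g
% LiOH = 0.09515 / 0.3100 × 100 = 30.69 %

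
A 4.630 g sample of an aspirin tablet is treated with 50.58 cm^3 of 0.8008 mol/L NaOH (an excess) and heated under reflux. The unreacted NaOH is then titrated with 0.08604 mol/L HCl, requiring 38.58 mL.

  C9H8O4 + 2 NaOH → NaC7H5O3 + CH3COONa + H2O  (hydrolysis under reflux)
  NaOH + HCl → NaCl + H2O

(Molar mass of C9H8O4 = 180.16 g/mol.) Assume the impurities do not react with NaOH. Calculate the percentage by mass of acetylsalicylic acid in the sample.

72.35 %

n(NaOH) added = 0.05058 × 0.8008 = 0.04050 mol
n(HCl) used in back-titration = 0.03858 × 0.08604 = 3.319 × 10^-3 mol
n(NaOH) left over = 3.319 × 10^-3 mol (1:1 ratio)
n(NaOH) consumed by analyte = 0.04050 − 3.319 × 10^-3 = 0.03719 mol
From the 1:2 ratio, n(C9H8O4) = 1/2 × 0.03719 = 0.01859 mol
mass of C9H8O4 = 0.01859 × 180.16 = 3.350 g
% C9H8O4 = 3.350 / 4.630 × 100 = 72.35 %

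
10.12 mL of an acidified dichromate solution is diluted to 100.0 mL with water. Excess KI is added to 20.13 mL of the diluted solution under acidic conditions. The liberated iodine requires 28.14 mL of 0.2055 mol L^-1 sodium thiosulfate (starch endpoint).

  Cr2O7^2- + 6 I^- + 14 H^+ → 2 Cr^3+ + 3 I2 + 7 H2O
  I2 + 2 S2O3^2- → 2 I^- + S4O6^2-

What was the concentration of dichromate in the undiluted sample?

n(S2O3^2-) = 0.02814 × 0.2055 = 5.783 × 10^-3 mol
n(I2) = n(S2O3^2-)/2 = 2.891 × 10^-3 mol
From the 1:3 ratio, n(Cr2O7^2-) in the aliquot = 1/3 × 2.891 × 10^-3 = 9.638 × 10^-4 mol
[Cr2O7^2-]_dilute = 9.638 × 10^-4 / 0.02013 = 0.04788 mol/L
[Cr2O7^2-]_original = 0.04788 × 100.0/10.12 = 0.4731 mol/L

0.4731 mol/L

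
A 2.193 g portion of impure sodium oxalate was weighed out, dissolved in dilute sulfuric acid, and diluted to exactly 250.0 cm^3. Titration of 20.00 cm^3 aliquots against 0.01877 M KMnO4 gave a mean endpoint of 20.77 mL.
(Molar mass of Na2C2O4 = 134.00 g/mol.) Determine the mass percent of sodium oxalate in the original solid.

74.44 %

2 MnO4^- + 5 C2O4^2- + 16 H^+ → 2 Mn^2+ + 10 CO2 + 8 H2O
n(KMnO4) per titration = 0.02077 × 0.01877 = 3.899 × 10^-4 mol
From the 5:2 ratio, n(Na2C2O4) in each aliquot = 5/2 × 3.899 × 10^-4 = 9.746 × 10^-4 mol
n(Na2C2O4) in the whole flask = 9.746 × 10^-4 × 250.0/20.00 = 0.01218 mol
mass of Na2C2O4 = 0.01218 × 134.00 = 1.633 g
% Na2C2O4 = 1.633 / 2.193 × 100 = 74.44 %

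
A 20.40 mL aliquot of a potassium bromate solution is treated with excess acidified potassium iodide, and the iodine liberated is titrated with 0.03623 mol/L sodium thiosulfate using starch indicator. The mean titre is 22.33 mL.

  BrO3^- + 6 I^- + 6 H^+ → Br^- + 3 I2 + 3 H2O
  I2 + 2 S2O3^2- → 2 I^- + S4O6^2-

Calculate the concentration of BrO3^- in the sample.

0.006610 mol/L

n(S2O3^2-) = 0.02233 × 0.03623 = 8.090 × 10^-4 mol
n(I2) = n(S2O3^2-)/2 = 4.045 × 10^-4 mol
From the 1:3 ratio, n(BrO3^-) in the aliquot = 1/3 × 4.045 × 10^-4 = 1.348 × 10^-4 mol
[BrO3^-] = 1.348 × 10^-4 / 0.02040 = 0.006610 mol/L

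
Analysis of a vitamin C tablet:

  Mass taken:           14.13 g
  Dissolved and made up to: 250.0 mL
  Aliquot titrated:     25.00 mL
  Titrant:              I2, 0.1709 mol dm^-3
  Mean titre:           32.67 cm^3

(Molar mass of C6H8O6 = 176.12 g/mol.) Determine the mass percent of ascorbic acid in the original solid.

69.59 %

C6H8O6 + I2 → C6H6O6 + 2 HI
n(I2) per titration = 0.03267 × 0.1709 = 5.583 × 10^-3 mol
n(C6H8O6) in each aliquot = 5.583 × 10^-3 mol (1:1 ratio)
n(C6H8O6) in the whole flask = 5.583 × 10^-3 × 250.0/25.00 = 0.05583 mol
mass of C6H8O6 = 0.05583 × 176.12 = 9.833 g
% C6H8O6 = 9.833 / 14.13 × 100 = 69.59 %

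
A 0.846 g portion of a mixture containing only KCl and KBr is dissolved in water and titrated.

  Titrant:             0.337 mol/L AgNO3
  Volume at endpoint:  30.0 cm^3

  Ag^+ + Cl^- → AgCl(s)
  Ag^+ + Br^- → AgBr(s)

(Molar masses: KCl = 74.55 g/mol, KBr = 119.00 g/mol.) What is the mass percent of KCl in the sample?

70.8 %

n(AgNO3) = 0.0300 × 0.337 = 0.0101 mol
Let x = n(KCl), y = n(KBr).
Titrant: 1x + 1y = 0.0101;  mass: 74.55x + 119.00y = 0.846
Solving, x = 8.03 × 10^-3 mol, y = 2.08 × 10^-3 mol
mass of KCl = 8.03 × 10^-3 × 74.55 = 0.599 g
% KCl = 0.599 / 0.846 × 100 = 70.8 %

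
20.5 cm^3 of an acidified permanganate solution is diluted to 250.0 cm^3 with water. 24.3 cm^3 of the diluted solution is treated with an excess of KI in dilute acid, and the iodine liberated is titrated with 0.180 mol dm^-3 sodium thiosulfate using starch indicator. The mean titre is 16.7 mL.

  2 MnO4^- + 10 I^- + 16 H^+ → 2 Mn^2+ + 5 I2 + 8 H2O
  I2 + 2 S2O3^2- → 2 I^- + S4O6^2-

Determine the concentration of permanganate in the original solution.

n(S2O3^2-) = 0.0167 × 0.180 = 3.01 × 10^-3 mol
n(I2) = n(S2O3^2-)/2 = 1.50 × 10^-3 mol
From the 2:5 ratio, n(MnO4^-) in the aliquot = 2/5 × 1.50 × 10^-3 = 6.01 × 10^-4 mol
[MnO4^-]_dilute = 6.01 × 10^-4 / 0.0243 = 0.0247 mol/L
[MnO4^-]_original = 0.0247 × 250.0/20.5 = 0.302 mol/L

0.302 mol/L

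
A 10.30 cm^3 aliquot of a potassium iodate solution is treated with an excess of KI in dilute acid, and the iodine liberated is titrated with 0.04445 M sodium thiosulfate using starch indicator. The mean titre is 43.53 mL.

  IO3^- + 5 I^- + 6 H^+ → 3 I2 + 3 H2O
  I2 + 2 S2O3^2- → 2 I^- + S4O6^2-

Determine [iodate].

n(S2O3^2-) = 0.04353 × 0.04445 = 1.935 × 10^-3 mol
n(I2) = n(S2O3^2-)/2 = 9.675 × 10^-4 mol
From the 1:3 ratio, n(IO3^-) in the aliquot = 1/3 × 9.675 × 10^-4 = 3.225 × 10^-4 mol
[IO3^-] = 3.225 × 10^-4 / 0.01030 = 0.03131 mol/L

0.03131 M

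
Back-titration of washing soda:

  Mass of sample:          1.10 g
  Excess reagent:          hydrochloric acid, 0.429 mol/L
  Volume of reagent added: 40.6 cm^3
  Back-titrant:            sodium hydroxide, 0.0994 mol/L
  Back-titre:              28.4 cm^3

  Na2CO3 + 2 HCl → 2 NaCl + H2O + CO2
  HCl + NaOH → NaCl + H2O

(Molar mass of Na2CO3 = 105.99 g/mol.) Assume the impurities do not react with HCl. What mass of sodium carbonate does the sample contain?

0.773 g

n(HCl) added = 0.0406 × 0.429 = 0.0174 mol
n(NaOH) used in back-titration = 0.0284 × 0.0994 = 2.82 × 10^-3 mol
n(HCl) left over = 2.82 × 10^-3 mol (1:1 ratio)
n(HCl) consumed by analyte = 0.0174 − 2.82 × 10^-3 = 0.0146 mol
From the 1:2 ratio, n(Na2CO3) = 1/2 × 0.0146 = 7.30 × 10^-3 mol
mass of Na2CO3 = 7.30 × 10^-3 × 105.99 = 0.773 g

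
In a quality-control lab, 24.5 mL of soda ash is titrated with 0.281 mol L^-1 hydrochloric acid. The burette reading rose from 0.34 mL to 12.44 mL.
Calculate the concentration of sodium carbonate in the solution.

0.0694 mol/L

Na2CO3 + 2 HCl → 2 NaCl + H2O + CO2
n(HCl) = 0.0121 L × 0.281 mol/L = 3.40 × 10^-3 mol
From the 1:2 mole ratio, n(Na2CO3) = 1/2 × 3.40 × 10^-3 = 1.70 × 10^-3 mol
[Na2CO3] = 1.70 × 10^-3 mol / 0.0245 L = 0.0694 mol/L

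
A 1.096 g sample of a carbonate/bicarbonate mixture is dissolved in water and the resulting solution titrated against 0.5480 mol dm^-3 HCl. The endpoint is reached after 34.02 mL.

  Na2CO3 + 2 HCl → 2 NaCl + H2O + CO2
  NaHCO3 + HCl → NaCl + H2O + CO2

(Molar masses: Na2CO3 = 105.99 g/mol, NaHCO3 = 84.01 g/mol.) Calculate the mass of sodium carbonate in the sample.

n(HCl) = 0.03402 × 0.5480 = 0.01864 mol
Let x = n(Na2CO3), y = n(NaHCO3).
Titrant: 2x + 1y = 0.01864;  mass: 105.99x + 84.01y = 1.096
Solving, x = 7.580 × 10^-3 mol, y = 3.483 × 10^-3 mol
mass of Na2CO3 = 7.580 × 10^-3 × 105.99 = 0.8034 g

0.8034 g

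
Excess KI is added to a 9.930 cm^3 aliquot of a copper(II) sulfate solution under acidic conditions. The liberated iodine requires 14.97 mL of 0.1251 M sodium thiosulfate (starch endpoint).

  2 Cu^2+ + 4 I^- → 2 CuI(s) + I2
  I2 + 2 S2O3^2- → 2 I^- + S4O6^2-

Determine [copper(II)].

n(S2O3^2-) = 0.01497 × 0.1251 = 1.873 × 10^-3 mol
n(I2) = n(S2O3^2-)/2 = 9.364 × 10^-4 mol
From the 2:1 ratio, n(Cu2+) in the aliquot = 2/1 × 9.364 × 10^-4 = 1.873 × 10^-3 mol
[Cu2+] = 1.873 × 10^-3 / 0.009930 = 0.1886 mol/L

0.1886 M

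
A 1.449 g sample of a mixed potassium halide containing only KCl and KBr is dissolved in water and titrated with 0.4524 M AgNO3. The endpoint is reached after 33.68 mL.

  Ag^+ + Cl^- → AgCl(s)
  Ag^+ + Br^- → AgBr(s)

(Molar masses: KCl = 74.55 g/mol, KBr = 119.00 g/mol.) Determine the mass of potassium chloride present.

n(AgNO3) = 0.03368 × 0.4524 = 0.01524 mol
Let x = n(KCl), y = n(KBr).
Titrant: 1x + 1y = 0.01524;  mass: 74.55x + 119.00y = 1.449
Solving, x = 8.193 × 10^-3 mol, y = 7.044 × 10^-3 mol
mass of KCl = 8.193 × 10^-3 × 74.55 = 0.6108 g

0.6108 g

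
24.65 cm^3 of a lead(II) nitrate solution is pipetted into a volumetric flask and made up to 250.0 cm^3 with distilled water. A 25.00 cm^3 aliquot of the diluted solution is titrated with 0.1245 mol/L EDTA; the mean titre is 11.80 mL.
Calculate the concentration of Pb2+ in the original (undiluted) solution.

0.5960 mol/L

Pb^2+ + EDTA^4- → [Pb(EDTA)]^2-
n(EDTA) = 0.01180 × 0.1245 = 1.469 × 10^-3 mol
n(Pb2+) in the aliquot = 1.469 × 10^-3 mol (1:1 ratio)
[Pb2+]_dilute = 1.469 × 10^-3 / 0.02500 = 0.05876 mol/L
Dilution factor = 250.0 / 24.65 = 10.14
[Pb2+]_stock = 0.05876 × 10.14 = 0.5960 mol/L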